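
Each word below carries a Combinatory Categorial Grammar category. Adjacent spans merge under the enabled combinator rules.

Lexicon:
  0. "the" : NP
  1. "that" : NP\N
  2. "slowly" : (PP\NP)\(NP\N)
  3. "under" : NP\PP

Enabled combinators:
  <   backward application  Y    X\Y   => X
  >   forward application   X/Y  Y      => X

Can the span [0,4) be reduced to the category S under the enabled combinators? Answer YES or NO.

NP NP\N (PP\NP)\(NP\N) NP\PP
CKY chart[0,4] = {NP}; S ∉ chart

NO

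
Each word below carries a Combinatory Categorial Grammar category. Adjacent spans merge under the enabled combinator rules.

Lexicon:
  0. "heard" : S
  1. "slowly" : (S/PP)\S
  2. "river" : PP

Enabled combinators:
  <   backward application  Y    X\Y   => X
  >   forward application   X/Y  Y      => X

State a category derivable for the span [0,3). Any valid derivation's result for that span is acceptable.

S

[0,3] S   >
  [0,2] S/PP   <
    [0,1] "heard" : S
    [1,2] "slowly" : (S/PP)\S
  [2,3] "river" : PP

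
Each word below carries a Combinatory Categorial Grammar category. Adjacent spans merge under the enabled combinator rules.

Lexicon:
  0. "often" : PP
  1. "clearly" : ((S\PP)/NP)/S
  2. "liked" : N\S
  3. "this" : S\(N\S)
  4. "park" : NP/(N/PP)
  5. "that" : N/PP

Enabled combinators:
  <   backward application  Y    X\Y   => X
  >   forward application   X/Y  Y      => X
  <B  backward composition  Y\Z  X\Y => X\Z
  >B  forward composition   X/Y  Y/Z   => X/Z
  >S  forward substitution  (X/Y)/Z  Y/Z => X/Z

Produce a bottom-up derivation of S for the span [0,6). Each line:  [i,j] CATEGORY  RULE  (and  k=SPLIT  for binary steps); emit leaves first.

[0,6] S   <
  [0,1] "often" : PP
  [1,6] S\PP   >
    [1,4] (S\PP)/NP   >
      [1,2] "clearly" : ((S\PP)/NP)/S
      [2,4] S   <
        [2,3] "liked" : N\S
        [3,4] "this" : S\(N\S)
    [4,6] NP   >
      [4,5] "park" : NP/(N/PP)
      [5,6] "that" : N/PP

[0,1] PP  lex  "often"
[1,2] ((S\PP)/NP)/S  lex  "clearly"
[2,3] N\S  lex  "liked"
[3,4] S\(N\S)  lex  "this"
[2,4] S  <  k=3
[1,4] (S\PP)/NP  >  k=2
[4,5] NP/(N/PP)  lex  "park"
[5,6] N/PP  lex  "that"
[4,6] NP  >  k=5
[1,6] S\PP  >  k=4
[0,6] S  <  k=1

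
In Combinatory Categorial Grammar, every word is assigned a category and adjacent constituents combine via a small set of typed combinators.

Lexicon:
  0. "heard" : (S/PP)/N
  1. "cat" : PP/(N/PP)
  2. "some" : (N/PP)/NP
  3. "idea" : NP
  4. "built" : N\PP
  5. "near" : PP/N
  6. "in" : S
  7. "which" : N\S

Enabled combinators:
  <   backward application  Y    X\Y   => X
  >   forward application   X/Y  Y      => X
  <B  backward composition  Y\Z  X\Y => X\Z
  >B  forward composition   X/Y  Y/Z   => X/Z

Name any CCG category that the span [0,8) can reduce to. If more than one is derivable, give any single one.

[0,8] S   >
  [0,5] S/PP   >
    [0,1] "heard" : (S/PP)/N
    [1,5] N   <
      [1,4] PP   >
        [1,2] "cat" : PP/(N/PP)
        [2,4] N/PP   >
          [2,3] "some" : (N/PP)/NP
          [3,4] "idea" : NP
      [4,5] "built" : N\PP
  [5,8] PP   >
    [5,6] "near" : PP/N
    [6,8] N   <
      [6,7] "in" : S
      [7,8] "which" : N\S

S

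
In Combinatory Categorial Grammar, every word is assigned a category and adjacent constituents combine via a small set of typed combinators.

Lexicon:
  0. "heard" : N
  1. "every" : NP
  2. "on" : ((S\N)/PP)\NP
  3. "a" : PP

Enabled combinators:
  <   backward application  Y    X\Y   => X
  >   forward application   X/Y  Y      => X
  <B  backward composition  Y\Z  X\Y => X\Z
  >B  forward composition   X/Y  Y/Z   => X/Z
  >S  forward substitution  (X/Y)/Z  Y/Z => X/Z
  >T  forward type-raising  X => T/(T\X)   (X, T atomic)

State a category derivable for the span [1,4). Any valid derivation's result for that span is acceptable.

[0,4] S   <
  [0,1] "heard" : N
  [1,4] S\N   >
    [1,3] (S\N)/PP   <
      [1,2] "every" : NP
      [2,3] "on" : ((S\N)/PP)\NP
    [3,4] "a" : PP

S\N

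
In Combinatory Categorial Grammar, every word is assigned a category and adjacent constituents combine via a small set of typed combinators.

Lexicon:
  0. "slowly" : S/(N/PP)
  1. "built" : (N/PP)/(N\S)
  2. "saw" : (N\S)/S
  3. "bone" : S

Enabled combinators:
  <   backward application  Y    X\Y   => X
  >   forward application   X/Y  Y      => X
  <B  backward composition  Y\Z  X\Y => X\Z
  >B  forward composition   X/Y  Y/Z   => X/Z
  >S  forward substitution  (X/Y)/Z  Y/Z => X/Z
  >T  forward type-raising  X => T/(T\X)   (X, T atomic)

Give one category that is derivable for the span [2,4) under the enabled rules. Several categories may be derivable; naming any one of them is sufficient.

N\S

[0,4] S   >
  [0,1] "slowly" : S/(N/PP)
  [1,4] N/PP   >
    [1,2] "built" : (N/PP)/(N\S)
    [2,4] N\S   >
      [2,3] "saw" : (N\S)/S
      [3,4] "bone" : S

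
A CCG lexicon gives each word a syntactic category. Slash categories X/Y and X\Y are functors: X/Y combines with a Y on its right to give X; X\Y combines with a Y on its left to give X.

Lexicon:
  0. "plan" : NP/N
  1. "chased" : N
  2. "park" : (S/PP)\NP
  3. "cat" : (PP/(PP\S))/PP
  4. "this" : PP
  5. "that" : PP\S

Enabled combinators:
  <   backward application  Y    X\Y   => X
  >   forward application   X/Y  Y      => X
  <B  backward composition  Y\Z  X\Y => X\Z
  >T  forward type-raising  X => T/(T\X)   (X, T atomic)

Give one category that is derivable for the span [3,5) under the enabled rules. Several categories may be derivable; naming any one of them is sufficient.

PP/(PP\S)

[0,6] S   >
  [0,3] S/PP   <
    [0,2] NP   >
      [0,1] "plan" : NP/N
      [1,2] "chased" : N
    [2,3] "park" : (S/PP)\NP
  [3,6] PP   >
    [3,5] PP/(PP\S)   >
      [3,4] "cat" : (PP/(PP\S))/PP
      [4,5] "this" : PP
    [5,6] "that" : PP\S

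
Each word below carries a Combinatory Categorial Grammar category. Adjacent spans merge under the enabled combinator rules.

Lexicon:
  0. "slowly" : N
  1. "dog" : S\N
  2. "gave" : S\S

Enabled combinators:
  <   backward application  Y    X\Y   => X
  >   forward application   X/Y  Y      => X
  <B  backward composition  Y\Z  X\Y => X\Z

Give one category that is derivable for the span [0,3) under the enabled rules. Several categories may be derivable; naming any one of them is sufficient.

[0,3] S   <
  [0,1] "slowly" : N
  [1,3] S\N   <B
    [1,2] "dog" : S\N
    [2,3] "gave" : S\S

S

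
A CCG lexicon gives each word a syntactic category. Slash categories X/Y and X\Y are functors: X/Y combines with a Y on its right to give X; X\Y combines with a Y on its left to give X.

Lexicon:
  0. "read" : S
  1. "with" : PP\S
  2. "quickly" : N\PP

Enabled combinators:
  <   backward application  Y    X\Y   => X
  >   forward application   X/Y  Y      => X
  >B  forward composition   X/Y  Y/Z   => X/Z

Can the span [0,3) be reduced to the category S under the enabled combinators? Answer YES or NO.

S PP\S N\PP
CKY chart[0,3] = {N}; S ∉ chart

NO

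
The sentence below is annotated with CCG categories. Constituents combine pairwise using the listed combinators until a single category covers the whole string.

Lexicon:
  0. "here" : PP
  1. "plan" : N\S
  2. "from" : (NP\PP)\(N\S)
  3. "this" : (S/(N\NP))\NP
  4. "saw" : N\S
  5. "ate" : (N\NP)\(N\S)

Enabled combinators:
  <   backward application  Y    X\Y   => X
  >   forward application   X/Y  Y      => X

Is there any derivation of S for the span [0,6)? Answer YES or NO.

YES

[0,6] S   >
  [0,4] S/(N\NP)   <
    [0,3] NP   <
      [0,1] "here" : PP
      [1,3] NP\PP   <
        [1,2] "plan" : N\S
        [2,3] "from" : (NP\PP)\(N\S)
    [3,4] "this" : (S/(N\NP))\NP
  [4,6] N\NP   <
    [4,5] "saw" : N\S
    [5,6] "ate" : (N\NP)\(N\S)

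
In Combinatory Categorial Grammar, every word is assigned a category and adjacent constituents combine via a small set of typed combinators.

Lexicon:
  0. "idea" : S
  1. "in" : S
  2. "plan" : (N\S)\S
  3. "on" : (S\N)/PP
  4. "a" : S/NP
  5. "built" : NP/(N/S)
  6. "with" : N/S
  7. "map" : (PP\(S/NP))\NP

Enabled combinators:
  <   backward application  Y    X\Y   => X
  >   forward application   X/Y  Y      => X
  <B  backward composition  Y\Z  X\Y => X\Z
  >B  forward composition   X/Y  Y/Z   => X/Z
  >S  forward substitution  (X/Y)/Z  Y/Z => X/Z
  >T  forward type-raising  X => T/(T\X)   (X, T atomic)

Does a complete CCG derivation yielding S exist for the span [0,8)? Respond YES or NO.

YES

[0,8] S   <
  [0,3] N   >
    [0,1] N/(N\S)   >T
      [0,1] "idea" : S
    [1,3] N\S   <
      [1,2] "in" : S
      [2,3] "plan" : (N\S)\S
  [3,8] S\N   >
    [3,4] "on" : (S\N)/PP
    [4,8] PP   <
      [4,5] "a" : S/NP
      [5,8] PP\(S/NP)   <
        [5,7] NP   >
          [5,6] "built" : NP/(N/S)
          [6,7] "with" : N/S
        [7,8] "map" : (PP\(S/NP))\NP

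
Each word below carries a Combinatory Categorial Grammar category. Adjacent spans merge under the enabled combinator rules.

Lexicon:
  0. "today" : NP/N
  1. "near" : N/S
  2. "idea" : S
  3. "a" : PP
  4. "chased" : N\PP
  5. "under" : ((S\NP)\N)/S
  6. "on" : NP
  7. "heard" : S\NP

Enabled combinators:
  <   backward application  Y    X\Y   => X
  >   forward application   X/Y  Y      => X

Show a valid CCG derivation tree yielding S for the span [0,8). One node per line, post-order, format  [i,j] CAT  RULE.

[0,1] NP/N  lex  "today"
[1,2] N/S  lex  "near"
[2,3] S  lex  "idea"
[1,3] N  >  k=2
[0,3] NP  >  k=1
[3,4] PP  lex  "a"
[4,5] N\PP  lex  "chased"
[3,5] N  <  k=4
[5,6] ((S\NP)\N)/S  lex  "under"
[6,7] NP  lex  "on"
[7,8] S\NP  lex  "heard"
[6,8] S  <  k=7
[5,8] (S\NP)\N  >  k=6
[3,8] S\NP  <  k=5
[0,8] S  <  k=3

[0,8] S   <
  [0,3] NP   >
    [0,1] "today" : NP/N
    [1,3] N   >
      [1,2] "near" : N/S
      [2,3] "idea" : S
  [3,8] S\NP   <
    [3,5] N   <
      [3,4] "a" : PP
      [4,5] "chased" : N\PP
    [5,8] (S\NP)\N   >
      [5,6] "under" : ((S\NP)\N)/S
      [6,8] S   <
        [6,7] "on" : NP
        [7,8] "heard" : S\NP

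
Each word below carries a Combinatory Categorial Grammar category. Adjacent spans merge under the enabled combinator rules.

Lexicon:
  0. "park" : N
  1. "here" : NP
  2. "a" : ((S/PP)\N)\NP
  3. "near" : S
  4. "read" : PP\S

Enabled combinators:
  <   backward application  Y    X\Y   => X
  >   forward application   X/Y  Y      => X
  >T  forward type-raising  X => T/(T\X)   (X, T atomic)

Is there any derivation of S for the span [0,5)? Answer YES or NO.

YES

[0,5] S   >
  [0,3] S/PP   <
    [0,1] "park" : N
    [1,3] (S/PP)\N   <
      [1,2] "here" : NP
      [2,3] "a" : ((S/PP)\N)\NP
  [3,5] PP   >
    [3,4] PP/(PP\S)   >T
      [3,4] "near" : S
    [4,5] "read" : PP\S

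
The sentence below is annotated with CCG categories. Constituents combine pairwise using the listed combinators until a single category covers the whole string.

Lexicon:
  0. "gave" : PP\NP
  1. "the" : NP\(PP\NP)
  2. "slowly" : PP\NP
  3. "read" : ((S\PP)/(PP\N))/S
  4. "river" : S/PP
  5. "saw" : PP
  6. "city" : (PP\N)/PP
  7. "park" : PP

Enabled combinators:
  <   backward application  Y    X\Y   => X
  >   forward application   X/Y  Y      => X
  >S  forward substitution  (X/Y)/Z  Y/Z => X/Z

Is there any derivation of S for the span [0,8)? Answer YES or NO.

YES

[0,8] S   <
  [0,3] PP   <
    [0,2] NP   <
      [0,1] "gave" : PP\NP
      [1,2] "the" : NP\(PP\NP)
    [2,3] "slowly" : PP\NP
  [3,8] S\PP   >
    [3,6] (S\PP)/(PP\N)   >
      [3,4] "read" : ((S\PP)/(PP\N))/S
      [4,6] S   >
        [4,5] "river" : S/PP
        [5,6] "saw" : PP
    [6,8] PP\N   >
      [6,7] "city" : (PP\N)/PP
      [7,8] "park" : PP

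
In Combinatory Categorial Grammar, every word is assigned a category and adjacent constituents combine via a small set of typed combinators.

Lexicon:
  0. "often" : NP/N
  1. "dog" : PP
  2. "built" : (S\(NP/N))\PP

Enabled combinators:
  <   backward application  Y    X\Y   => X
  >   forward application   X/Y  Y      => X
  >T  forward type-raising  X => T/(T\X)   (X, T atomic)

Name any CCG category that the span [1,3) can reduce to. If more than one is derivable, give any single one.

[0,3] S   <
  [0,1] "often" : NP/N
  [1,3] S\(NP/N)   <
    [1,2] "dog" : PP
    [2,3] "built" : (S\(NP/N))\PP

S\(NP/N)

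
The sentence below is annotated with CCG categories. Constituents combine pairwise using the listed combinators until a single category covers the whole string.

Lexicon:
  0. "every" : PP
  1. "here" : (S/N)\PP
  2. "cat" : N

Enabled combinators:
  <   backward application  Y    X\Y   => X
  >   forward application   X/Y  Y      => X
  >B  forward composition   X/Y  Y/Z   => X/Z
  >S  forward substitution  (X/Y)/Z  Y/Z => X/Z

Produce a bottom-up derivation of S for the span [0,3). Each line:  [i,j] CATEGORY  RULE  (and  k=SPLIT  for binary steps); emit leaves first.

[0,1] PP  lex  "every"
[1,2] (S/N)\PP  lex  "here"
[0,2] S/N  <  k=1
[2,3] N  lex  "cat"
[0,3] S  >  k=2

[0,3] S   >
  [0,2] S/N   <
    [0,1] "every" : PP
    [1,2] "here" : (S/N)\PP
  [2,3] "cat" : N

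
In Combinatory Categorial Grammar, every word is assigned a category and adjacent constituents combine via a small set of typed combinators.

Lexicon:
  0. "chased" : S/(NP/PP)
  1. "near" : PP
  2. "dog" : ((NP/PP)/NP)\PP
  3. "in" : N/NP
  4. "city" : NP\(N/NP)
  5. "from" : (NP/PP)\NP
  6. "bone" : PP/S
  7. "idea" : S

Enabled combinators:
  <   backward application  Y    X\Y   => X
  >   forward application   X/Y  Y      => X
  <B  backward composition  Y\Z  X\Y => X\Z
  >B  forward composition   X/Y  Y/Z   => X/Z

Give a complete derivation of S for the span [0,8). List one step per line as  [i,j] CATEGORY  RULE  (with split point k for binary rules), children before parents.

[0,1] S/(NP/PP)  lex  "chased"
[1,2] PP  lex  "near"
[2,3] ((NP/PP)/NP)\PP  lex  "dog"
[1,3] (NP/PP)/NP  <  k=2
[3,4] N/NP  lex  "in"
[4,5] NP\(N/NP)  lex  "city"
[3,5] NP  <  k=4
[5,6] (NP/PP)\NP  lex  "from"
[3,6] NP/PP  <  k=5
[6,7] PP/S  lex  "bone"
[7,8] S  lex  "idea"
[6,8] PP  >  k=7
[3,8] NP  >  k=6
[1,8] NP/PP  >  k=3
[0,8] S  >  k=1

[0,8] S   >
  [0,1] "chased" : S/(NP/PP)
  [1,8] NP/PP   >
    [1,3] (NP/PP)/NP   <
      [1,2] "near" : PP
      [2,3] "dog" : ((NP/PP)/NP)\PP
    [3,8] NP   >
      [3,6] NP/PP   <
        [3,5] NP   <
          [3,4] "in" : N/NP
          [4,5] "city" : NP\(N/NP)
        [5,6] "from" : (NP/PP)\NP
      [6,8] PP   >
        [6,7] "bone" : PP/S
        [7,8] "idea" : S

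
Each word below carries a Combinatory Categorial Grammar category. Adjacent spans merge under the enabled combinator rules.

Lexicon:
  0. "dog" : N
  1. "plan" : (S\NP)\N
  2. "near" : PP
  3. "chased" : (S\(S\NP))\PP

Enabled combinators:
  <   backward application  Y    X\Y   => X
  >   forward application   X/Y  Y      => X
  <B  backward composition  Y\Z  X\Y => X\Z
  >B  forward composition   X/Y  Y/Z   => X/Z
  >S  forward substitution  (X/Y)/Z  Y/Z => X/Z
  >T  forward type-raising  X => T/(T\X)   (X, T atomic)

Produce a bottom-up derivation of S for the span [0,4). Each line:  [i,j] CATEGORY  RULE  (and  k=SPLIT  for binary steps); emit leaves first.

[0,1] N  lex  "dog"
[0,1] S/(S\N)  >T
[1,2] (S\NP)\N  lex  "plan"
[2,3] PP  lex  "near"
[3,4] (S\(S\NP))\PP  lex  "chased"
[2,4] S\(S\NP)  <  k=3
[1,4] S\N  <B  k=2
[0,4] S  >  k=1

[0,4] S   >
  [0,1] S/(S\N)   >T
    [0,1] "dog" : N
  [1,4] S\N   <B
    [1,2] "plan" : (S\NP)\N
    [2,4] S\(S\NP)   <
      [2,3] "near" : PP
      [3,4] "chased" : (S\(S\NP))\PP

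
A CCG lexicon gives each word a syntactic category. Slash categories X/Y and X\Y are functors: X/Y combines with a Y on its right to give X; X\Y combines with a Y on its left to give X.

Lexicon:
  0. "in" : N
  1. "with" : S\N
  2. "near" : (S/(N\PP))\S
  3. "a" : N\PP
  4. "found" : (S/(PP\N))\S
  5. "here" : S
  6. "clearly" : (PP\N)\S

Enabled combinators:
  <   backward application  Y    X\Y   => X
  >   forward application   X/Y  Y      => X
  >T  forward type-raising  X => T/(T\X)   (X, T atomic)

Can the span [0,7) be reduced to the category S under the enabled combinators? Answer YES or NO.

[0,7] S   >
  [0,5] S/(PP\N)   <
    [0,4] S   >
      [0,3] S/(N\PP)   <
        [0,2] S   >
          [0,1] S/(S\N)   >T
            [0,1] "in" : N
          [1,2] "with" : S\N
        [2,3] "near" : (S/(N\PP))\S
      [3,4] "a" : N\PP
    [4,5] "found" : (S/(PP\N))\S
  [5,7] PP\N   <
    [5,6] "here" : S
    [6,7] "clearly" : (PP\N)\S

YES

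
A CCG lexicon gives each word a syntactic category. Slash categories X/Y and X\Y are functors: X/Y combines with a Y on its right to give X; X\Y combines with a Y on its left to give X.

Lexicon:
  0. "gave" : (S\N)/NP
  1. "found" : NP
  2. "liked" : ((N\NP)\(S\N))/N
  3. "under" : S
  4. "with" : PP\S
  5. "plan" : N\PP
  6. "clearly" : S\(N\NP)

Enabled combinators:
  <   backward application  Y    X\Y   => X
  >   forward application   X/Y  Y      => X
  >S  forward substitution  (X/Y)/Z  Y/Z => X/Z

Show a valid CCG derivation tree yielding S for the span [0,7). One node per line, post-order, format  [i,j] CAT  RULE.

[0,1] (S\N)/NP  lex  "gave"
[1,2] NP  lex  "found"
[0,2] S\N  >  k=1
[2,3] ((N\NP)\(S\N))/N  lex  "liked"
[3,4] S  lex  "under"
[4,5] PP\S  lex  "with"
[3,5] PP  <  k=4
[5,6] N\PP  lex  "plan"
[3,6] N  <  k=5
[2,6] (N\NP)\(S\N)  >  k=3
[0,6] N\NP  <  k=2
[6,7] S\(N\NP)  lex  "clearly"
[0,7] S  <  k=6

[0,7] S   <
  [0,6] N\NP   <
    [0,2] S\N   >
      [0,1] "gave" : (S\N)/NP
      [1,2] "found" : NP
    [2,6] (N\NP)\(S\N)   >
      [2,3] "liked" : ((N\NP)\(S\N))/N
      [3,6] N   <
        [3,5] PP   <
          [3,4] "under" : S
          [4,5] "with" : PP\S
        [5,6] "plan" : N\PP
  [6,7] "clearly" : S\(N\NP)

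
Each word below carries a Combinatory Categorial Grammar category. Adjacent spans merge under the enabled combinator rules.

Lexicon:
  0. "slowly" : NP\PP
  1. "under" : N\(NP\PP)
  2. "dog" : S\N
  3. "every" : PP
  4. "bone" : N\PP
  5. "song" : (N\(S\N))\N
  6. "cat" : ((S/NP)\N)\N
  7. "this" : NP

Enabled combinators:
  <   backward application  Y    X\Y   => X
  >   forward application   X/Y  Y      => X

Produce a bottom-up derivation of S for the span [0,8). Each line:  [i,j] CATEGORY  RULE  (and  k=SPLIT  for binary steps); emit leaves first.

[0,1] NP\PP  lex  "slowly"
[1,2] N\(NP\PP)  lex  "under"
[0,2] N  <  k=1
[2,3] S\N  lex  "dog"
[3,4] PP  lex  "every"
[4,5] N\PP  lex  "bone"
[3,5] N  <  k=4
[5,6] (N\(S\N))\N  lex  "song"
[3,6] N\(S\N)  <  k=5
[2,6] N  <  k=3
[6,7] ((S/NP)\N)\N  lex  "cat"
[2,7] (S/NP)\N  <  k=6
[0,7] S/NP  <  k=2
[7,8] NP  lex  "this"
[0,8] S  >  k=7

[0,8] S   >
  [0,7] S/NP   <
    [0,2] N   <
      [0,1] "slowly" : NP\PP
      [1,2] "under" : N\(NP\PP)
    [2,7] (S/NP)\N   <
      [2,6] N   <
        [2,3] "dog" : S\N
        [3,6] N\(S\N)   <
          [3,5] N   <
            [3,4] "every" : PP
            [4,5] "bone" : N\PP
          [5,6] "song" : (N\(S\N))\N
      [6,7] "cat" : ((S/NP)\N)\N
  [7,8] "this" : NP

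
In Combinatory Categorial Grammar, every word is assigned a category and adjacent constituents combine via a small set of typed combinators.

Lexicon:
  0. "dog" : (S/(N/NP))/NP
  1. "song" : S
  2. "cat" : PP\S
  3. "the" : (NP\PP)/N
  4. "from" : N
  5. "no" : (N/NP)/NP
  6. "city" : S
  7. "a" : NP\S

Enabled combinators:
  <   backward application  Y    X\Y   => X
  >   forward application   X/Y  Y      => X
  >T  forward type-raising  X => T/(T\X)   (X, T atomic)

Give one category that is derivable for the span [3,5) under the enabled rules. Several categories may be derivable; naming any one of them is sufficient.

NP\PP

[0,8] S   >
  [0,5] S/(N/NP)   >
    [0,1] "dog" : (S/(N/NP))/NP
    [1,5] NP   <
      [1,3] PP   >
        [1,2] PP/(PP\S)   >T
          [1,2] "song" : S
        [2,3] "cat" : PP\S
      [3,5] NP\PP   >
        [3,4] "the" : (NP\PP)/N
        [4,5] "from" : N
  [5,8] N/NP   >
    [5,6] "no" : (N/NP)/NP
    [6,8] NP   <
      [6,7] "city" : S
      [7,8] "a" : NP\S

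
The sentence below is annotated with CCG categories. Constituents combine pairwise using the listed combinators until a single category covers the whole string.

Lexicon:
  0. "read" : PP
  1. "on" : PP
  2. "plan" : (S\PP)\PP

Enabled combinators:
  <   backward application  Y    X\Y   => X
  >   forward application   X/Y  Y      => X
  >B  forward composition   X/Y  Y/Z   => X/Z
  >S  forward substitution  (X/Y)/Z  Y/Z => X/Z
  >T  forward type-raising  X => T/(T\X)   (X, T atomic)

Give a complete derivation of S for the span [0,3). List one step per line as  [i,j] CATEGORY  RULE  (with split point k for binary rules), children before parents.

[0,3] S   >
  [0,1] S/(S\PP)   >T
    [0,1] "read" : PP
  [1,3] S\PP   <
    [1,2] "on" : PP
    [2,3] "plan" : (S\PP)\PP

[0,1] PP  lex  "read"
[0,1] S/(S\PP)  >T
[1,2] PP  lex  "on"
[2,3] (S\PP)\PP  lex  "plan"
[1,3] S\PP  <  k=2
[0,3] S  >  k=1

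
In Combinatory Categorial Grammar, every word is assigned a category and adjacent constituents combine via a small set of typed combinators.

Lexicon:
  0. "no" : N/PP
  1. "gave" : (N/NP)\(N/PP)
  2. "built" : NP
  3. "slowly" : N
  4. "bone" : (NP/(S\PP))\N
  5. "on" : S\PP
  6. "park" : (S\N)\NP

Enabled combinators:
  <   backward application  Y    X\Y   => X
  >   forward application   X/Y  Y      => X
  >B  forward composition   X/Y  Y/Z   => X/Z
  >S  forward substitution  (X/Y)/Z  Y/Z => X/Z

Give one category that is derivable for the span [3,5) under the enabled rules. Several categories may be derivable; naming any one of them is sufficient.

[0,7] S   <
  [0,3] N   >
    [0,2] N/NP   <
      [0,1] "no" : N/PP
      [1,2] "gave" : (N/NP)\(N/PP)
    [2,3] "built" : NP
  [3,7] S\N   <
    [3,6] NP   >
      [3,5] NP/(S\PP)   <
        [3,4] "slowly" : N
        [4,5] "bone" : (NP/(S\PP))\N
      [5,6] "on" : S\PP
    [6,7] "park" : (S\N)\NP

NP/(S\PP)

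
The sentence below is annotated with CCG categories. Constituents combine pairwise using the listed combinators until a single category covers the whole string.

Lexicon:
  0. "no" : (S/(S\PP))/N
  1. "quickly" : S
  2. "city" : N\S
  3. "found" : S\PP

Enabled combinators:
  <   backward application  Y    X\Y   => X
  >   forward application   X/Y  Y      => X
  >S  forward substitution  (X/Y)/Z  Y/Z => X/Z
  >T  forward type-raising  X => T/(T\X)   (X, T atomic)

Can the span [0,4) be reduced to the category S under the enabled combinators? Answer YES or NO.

[0,4] S   >
  [0,3] S/(S\PP)   >
    [0,1] "no" : (S/(S\PP))/N
    [1,3] N   <
      [1,2] "quickly" : S
      [2,3] "city" : N\S
  [3,4] "found" : S\PP

YES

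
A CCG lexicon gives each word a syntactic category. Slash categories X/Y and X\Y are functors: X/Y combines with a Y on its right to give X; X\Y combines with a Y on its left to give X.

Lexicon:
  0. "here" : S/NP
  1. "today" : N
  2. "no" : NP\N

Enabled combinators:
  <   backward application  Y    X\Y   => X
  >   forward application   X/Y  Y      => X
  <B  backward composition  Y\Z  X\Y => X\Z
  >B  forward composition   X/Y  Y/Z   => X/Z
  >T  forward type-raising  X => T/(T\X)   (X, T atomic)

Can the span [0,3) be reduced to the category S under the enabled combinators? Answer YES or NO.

[0,3] S   >
  [0,1] "here" : S/NP
  [1,3] NP   <
    [1,2] "today" : N
    [2,3] "no" : NP\N

YES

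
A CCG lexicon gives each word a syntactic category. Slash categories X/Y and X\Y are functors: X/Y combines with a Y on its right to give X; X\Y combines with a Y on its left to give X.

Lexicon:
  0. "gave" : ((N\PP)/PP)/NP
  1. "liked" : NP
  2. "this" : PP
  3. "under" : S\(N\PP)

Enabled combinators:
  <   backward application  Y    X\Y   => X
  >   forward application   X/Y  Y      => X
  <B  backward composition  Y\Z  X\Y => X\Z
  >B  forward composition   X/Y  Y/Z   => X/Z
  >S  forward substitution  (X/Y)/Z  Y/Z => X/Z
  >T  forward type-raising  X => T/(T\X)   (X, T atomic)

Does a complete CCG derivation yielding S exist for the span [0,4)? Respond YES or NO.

YES

[0,4] S   <
  [0,3] N\PP   >
    [0,2] (N\PP)/PP   >
      [0,1] "gave" : ((N\PP)/PP)/NP
      [1,2] "liked" : NP
    [2,3] "this" : PP
  [3,4] "under" : S\(N\PP)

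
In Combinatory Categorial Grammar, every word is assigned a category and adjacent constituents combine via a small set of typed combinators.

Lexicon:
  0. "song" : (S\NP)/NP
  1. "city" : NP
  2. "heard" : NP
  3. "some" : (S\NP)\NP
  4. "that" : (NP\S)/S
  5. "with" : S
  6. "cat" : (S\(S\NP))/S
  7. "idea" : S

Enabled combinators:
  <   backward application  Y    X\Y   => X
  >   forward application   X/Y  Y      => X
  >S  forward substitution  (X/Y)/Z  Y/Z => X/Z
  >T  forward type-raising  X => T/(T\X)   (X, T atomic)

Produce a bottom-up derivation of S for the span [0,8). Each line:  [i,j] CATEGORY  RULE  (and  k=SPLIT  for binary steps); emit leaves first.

[0,8] S   <
  [0,6] S\NP   >
    [0,1] "song" : (S\NP)/NP
    [1,6] NP   <
      [1,4] S   <
        [1,2] "city" : NP
        [2,4] S\NP   <
          [2,3] "heard" : NP
          [3,4] "some" : (S\NP)\NP
      [4,6] NP\S   >
        [4,5] "that" : (NP\S)/S
        [5,6] "with" : S
  [6,8] S\(S\NP)   >
    [6,7] "cat" : (S\(S\NP))/S
    [7,8] "idea" : S

[0,1] (S\NP)/NP  lex  "song"
[1,2] NP  lex  "city"
[2,3] NP  lex  "heard"
[3,4] (S\NP)\NP  lex  "some"
[2,4] S\NP  <  k=3
[1,4] S  <  k=2
[4,5] (NP\S)/S  lex  "that"
[5,6] S  lex  "with"
[4,6] NP\S  >  k=5
[1,6] NP  <  k=4
[0,6] S\NP  >  k=1
[6,7] (S\(S\NP))/S  lex  "cat"
[7,8] S  lex  "idea"
[6,8] S\(S\NP)  >  k=7
[0,8] S  <  k=6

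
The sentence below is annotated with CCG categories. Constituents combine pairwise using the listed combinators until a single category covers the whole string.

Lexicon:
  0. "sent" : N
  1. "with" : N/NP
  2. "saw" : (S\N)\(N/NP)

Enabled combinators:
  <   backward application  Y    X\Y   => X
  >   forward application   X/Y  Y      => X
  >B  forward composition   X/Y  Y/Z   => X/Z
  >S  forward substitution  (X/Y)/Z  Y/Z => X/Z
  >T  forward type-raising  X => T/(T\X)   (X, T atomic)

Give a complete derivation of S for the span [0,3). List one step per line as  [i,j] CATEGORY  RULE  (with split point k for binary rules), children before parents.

[0,3] S   <
  [0,1] "sent" : N
  [1,3] S\N   <
    [1,2] "with" : N/NP
    [2,3] "saw" : (S\N)\(N/NP)

[0,1] N  lex  "sent"
[1,2] N/NP  lex  "with"
[2,3] (S\N)\(N/NP)  lex  "saw"
[1,3] S\N  <  k=2
[0,3] S  <  k=1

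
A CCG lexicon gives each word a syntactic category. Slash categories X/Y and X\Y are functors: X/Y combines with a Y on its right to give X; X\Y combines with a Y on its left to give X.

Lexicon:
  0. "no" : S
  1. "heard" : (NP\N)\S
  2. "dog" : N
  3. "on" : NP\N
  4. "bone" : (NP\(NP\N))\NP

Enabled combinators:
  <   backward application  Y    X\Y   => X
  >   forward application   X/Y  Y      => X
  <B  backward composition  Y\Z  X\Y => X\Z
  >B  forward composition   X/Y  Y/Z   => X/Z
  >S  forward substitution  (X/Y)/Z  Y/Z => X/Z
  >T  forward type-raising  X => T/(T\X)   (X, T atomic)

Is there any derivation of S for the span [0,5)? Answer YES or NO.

NO

S (NP\N)\S N NP\N (NP\(NP\N))\NP
CKY chart[0,5] = {N/(N\NP), NP, NP/(NP\NP), PP/(PP\NP), S/(S\NP)}; S ∉ chart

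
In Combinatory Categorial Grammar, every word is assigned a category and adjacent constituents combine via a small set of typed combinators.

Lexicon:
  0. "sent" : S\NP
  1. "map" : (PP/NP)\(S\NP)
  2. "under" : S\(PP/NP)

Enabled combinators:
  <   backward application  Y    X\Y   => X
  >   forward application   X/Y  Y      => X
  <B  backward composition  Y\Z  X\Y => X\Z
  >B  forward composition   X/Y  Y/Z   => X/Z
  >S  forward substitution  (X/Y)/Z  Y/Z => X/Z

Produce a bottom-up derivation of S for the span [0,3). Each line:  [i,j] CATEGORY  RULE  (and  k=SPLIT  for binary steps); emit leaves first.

[0,1] S\NP  lex  "sent"
[1,2] (PP/NP)\(S\NP)  lex  "map"
[0,2] PP/NP  <  k=1
[2,3] S\(PP/NP)  lex  "under"
[0,3] S  <  k=2

[0,3] S   <
  [0,2] PP/NP   <
    [0,1] "sent" : S\NP
    [1,2] "map" : (PP/NP)\(S\NP)
  [2,3] "under" : S\(PP/NP)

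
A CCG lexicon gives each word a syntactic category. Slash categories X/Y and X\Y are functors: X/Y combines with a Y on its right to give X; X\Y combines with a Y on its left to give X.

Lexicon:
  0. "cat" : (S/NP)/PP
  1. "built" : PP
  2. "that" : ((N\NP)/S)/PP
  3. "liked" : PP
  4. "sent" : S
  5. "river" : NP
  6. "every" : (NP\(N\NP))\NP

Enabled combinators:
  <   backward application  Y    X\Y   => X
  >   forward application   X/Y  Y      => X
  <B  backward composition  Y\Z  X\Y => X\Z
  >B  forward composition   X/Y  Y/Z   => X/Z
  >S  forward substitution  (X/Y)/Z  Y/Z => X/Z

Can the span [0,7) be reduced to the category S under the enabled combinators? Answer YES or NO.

YES

[0,7] S   >
  [0,2] S/NP   >
    [0,1] "cat" : (S/NP)/PP
    [1,2] "built" : PP
  [2,7] NP   <
    [2,5] N\NP   >
      [2,4] (N\NP)/S   >
        [2,3] "that" : ((N\NP)/S)/PP
        [3,4] "liked" : PP
      [4,5] "sent" : S
    [5,7] NP\(N\NP)   <
      [5,6] "river" : NP
      [6,7] "every" : (NP\(N\NP))\NP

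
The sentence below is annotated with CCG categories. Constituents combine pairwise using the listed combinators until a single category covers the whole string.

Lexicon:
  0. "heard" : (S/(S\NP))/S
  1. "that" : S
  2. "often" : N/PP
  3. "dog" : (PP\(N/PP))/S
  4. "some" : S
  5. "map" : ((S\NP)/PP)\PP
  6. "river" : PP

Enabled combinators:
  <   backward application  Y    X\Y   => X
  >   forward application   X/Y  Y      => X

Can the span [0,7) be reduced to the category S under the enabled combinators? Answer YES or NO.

[0,7] S   >
  [0,2] S/(S\NP)   >
    [0,1] "heard" : (S/(S\NP))/S
    [1,2] "that" : S
  [2,7] S\NP   >
    [2,6] (S\NP)/PP   <
      [2,5] PP   <
        [2,3] "often" : N/PP
        [3,5] PP\(N/PP)   >
          [3,4] "dog" : (PP\(N/PP))/S
          [4,5] "some" : S
      [5,6] "map" : ((S\NP)/PP)\PP
    [6,7] "river" : PP

YES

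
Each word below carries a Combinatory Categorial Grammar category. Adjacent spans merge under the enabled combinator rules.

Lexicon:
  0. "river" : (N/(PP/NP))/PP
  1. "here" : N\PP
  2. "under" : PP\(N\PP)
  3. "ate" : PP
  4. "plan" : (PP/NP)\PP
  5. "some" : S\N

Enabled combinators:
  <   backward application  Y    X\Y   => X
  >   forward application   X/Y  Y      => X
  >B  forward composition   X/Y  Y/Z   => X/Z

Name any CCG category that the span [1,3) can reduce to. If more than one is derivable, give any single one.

[0,6] S   <
  [0,5] N   >
    [0,3] N/(PP/NP)   >
      [0,1] "river" : (N/(PP/NP))/PP
      [1,3] PP   <
        [1,2] "here" : N\PP
        [2,3] "under" : PP\(N\PP)
    [3,5] PP/NP   <
      [3,4] "ate" : PP
      [4,5] "plan" : (PP/NP)\PP
  [5,6] "some" : S\N

PP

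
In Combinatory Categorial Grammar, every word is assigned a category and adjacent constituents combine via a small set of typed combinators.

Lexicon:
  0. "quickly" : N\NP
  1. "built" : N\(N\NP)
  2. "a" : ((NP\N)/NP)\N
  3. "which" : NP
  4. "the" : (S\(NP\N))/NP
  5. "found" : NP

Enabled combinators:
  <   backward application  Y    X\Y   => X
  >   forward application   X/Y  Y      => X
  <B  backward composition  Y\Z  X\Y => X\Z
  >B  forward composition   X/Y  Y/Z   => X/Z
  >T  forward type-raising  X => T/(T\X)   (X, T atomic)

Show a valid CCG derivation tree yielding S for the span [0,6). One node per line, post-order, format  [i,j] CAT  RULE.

[0,6] S   <
  [0,4] NP\N   >
    [0,3] (NP\N)/NP   <
      [0,2] N   <
        [0,1] "quickly" : N\NP
        [1,2] "built" : N\(N\NP)
      [2,3] "a" : ((NP\N)/NP)\N
    [3,4] "which" : NP
  [4,6] S\(NP\N)   >
    [4,5] "the" : (S\(NP\N))/NP
    [5,6] "found" : NP

[0,1] N\NP  lex  "quickly"
[1,2] N\(N\NP)  lex  "built"
[0,2] N  <  k=1
[2,3] ((NP\N)/NP)\N  lex  "a"
[0,3] (NP\N)/NP  <  k=2
[3,4] NP  lex  "which"
[0,4] NP\N  >  k=3
[4,5] (S\(NP\N))/NP  lex  "the"
[5,6] NP  lex  "found"
[4,6] S\(NP\N)  >  k=5
[0,6] S  <  k=4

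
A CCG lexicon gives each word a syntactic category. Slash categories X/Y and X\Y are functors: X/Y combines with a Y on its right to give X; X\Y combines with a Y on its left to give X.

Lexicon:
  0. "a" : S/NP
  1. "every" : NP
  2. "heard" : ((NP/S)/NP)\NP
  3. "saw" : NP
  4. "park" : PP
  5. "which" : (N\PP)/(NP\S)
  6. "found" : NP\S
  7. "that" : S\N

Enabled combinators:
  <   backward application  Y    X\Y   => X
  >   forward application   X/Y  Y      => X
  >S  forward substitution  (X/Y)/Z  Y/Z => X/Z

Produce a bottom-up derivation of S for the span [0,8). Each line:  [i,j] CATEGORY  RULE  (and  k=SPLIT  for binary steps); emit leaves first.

[0,1] S/NP  lex  "a"
[1,2] NP  lex  "every"
[2,3] ((NP/S)/NP)\NP  lex  "heard"
[1,3] (NP/S)/NP  <  k=2
[3,4] NP  lex  "saw"
[1,4] NP/S  >  k=3
[4,5] PP  lex  "park"
[5,6] (N\PP)/(NP\S)  lex  "which"
[6,7] NP\S  lex  "found"
[5,7] N\PP  >  k=6
[4,7] N  <  k=5
[7,8] S\N  lex  "that"
[4,8] S  <  k=7
[1,8] NP  >  k=4
[0,8] S  >  k=1

[0,8] S   >
  [0,1] "a" : S/NP
  [1,8] NP   >
    [1,4] NP/S   >
      [1,3] (NP/S)/NP   <
        [1,2] "every" : NP
        [2,3] "heard" : ((NP/S)/NP)\NP
      [3,4] "saw" : NP
    [4,8] S   <
      [4,7] N   <
        [4,5] "park" : PP
        [5,7] N\PP   >
          [5,6] "which" : (N\PP)/(NP\S)
          [6,7] "found" : NP\S
      [7,8] "that" : S\N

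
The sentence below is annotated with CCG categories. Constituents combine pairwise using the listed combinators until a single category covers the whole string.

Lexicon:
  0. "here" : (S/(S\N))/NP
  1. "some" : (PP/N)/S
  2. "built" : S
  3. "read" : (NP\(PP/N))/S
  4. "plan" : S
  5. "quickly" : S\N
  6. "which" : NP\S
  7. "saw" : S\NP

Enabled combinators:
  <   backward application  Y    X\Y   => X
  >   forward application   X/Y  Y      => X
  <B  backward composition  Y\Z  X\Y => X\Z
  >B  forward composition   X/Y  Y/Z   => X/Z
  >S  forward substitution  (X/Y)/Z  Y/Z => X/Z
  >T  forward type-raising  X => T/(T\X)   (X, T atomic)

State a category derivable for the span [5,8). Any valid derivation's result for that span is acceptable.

S\N

[0,8] S   >
  [0,5] S/(S\N)   >
    [0,1] "here" : (S/(S\N))/NP
    [1,5] NP   <
      [1,3] PP/N   >
        [1,2] "some" : (PP/N)/S
        [2,3] "built" : S
      [3,5] NP\(PP/N)   >
        [3,4] "read" : (NP\(PP/N))/S
        [4,5] "plan" : S
  [5,8] S\N   <B
    [5,6] "quickly" : S\N
    [6,8] S\S   <B
      [6,7] "which" : NP\S
      [7,8] "saw" : S\NP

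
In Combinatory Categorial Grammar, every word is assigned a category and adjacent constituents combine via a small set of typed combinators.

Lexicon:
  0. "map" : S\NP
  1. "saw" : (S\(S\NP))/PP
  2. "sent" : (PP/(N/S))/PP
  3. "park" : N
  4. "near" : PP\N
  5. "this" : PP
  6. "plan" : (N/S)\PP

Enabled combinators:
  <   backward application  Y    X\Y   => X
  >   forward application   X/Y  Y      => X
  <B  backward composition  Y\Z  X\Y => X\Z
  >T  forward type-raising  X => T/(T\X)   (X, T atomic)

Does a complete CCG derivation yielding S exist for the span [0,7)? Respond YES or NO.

YES

[0,7] S   <
  [0,1] "map" : S\NP
  [1,7] S\(S\NP)   >
    [1,2] "saw" : (S\(S\NP))/PP
    [2,7] PP   >
      [2,5] PP/(N/S)   >
        [2,3] "sent" : (PP/(N/S))/PP
        [3,5] PP   >
          [3,4] PP/(PP\N)   >T
            [3,4] "park" : N
          [4,5] "near" : PP\N
      [5,7] N/S   <
        [5,6] "this" : PP
        [6,7] "plan" : (N/S)\PP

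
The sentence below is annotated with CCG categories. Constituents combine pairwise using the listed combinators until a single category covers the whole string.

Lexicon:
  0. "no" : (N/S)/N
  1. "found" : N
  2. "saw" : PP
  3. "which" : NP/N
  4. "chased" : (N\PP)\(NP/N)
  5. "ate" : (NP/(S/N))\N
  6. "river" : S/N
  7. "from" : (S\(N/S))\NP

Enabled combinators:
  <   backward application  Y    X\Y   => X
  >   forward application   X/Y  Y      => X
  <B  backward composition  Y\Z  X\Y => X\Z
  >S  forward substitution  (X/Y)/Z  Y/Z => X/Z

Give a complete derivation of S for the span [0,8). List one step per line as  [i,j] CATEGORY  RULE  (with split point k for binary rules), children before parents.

[0,1] (N/S)/N  lex  "no"
[1,2] N  lex  "found"
[0,2] N/S  >  k=1
[2,3] PP  lex  "saw"
[3,4] NP/N  lex  "which"
[4,5] (N\PP)\(NP/N)  lex  "chased"
[3,5] N\PP  <  k=4
[2,5] N  <  k=3
[5,6] (NP/(S/N))\N  lex  "ate"
[2,6] NP/(S/N)  <  k=5
[6,7] S/N  lex  "river"
[2,7] NP  >  k=6
[7,8] (S\(N/S))\NP  lex  "from"
[2,8] S\(N/S)  <  k=7
[0,8] S  <  k=2

[0,8] S   <
  [0,2] N/S   >
    [0,1] "no" : (N/S)/N
    [1,2] "found" : N
  [2,8] S\(N/S)   <
    [2,7] NP   >
      [2,6] NP/(S/N)   <
        [2,5] N   <
          [2,3] "saw" : PP
          [3,5] N\PP   <
            [3,4] "which" : NP/N
            [4,5] "chased" : (N\PP)\(NP/N)
        [5,6] "ate" : (NP/(S/N))\N
      [6,7] "river" : S/N
    [7,8] "from" : (S\(N/S))\NP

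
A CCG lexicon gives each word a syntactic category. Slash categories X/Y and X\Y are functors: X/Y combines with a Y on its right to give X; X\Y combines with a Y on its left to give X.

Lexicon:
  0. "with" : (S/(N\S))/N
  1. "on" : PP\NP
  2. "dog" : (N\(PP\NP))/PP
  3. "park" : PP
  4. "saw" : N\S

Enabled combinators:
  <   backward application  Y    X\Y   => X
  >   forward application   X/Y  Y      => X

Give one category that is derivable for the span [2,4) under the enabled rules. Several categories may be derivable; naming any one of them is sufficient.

N\(PP\NP)

[0,5] S   >
  [0,4] S/(N\S)   >
    [0,1] "with" : (S/(N\S))/N
    [1,4] N   <
      [1,2] "on" : PP\NP
      [2,4] N\(PP\NP)   >
        [2,3] "dog" : (N\(PP\NP))/PP
        [3,4] "park" : PP
  [4,5] "saw" : N\S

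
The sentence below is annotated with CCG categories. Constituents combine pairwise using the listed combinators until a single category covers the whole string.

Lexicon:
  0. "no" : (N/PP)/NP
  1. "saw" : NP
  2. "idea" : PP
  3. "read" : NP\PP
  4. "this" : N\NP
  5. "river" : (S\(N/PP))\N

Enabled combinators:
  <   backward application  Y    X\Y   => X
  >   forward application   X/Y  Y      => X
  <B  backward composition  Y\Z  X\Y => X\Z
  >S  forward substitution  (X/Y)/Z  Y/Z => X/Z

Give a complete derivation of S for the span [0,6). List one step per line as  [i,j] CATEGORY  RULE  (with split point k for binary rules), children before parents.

[0,6] S   <
  [0,2] N/PP   >
    [0,1] "no" : (N/PP)/NP
    [1,2] "saw" : NP
  [2,6] S\(N/PP)   <
    [2,5] N   <
      [2,4] NP   <
        [2,3] "idea" : PP
        [3,4] "read" : NP\PP
      [4,5] "this" : N\NP
    [5,6] "river" : (S\(N/PP))\N

[0,1] (N/PP)/NP  lex  "no"
[1,2] NP  lex  "saw"
[0,2] N/PP  >  k=1
[2,3] PP  lex  "idea"
[3,4] NP\PP  lex  "read"
[2,4] NP  <  k=3
[4,5] N\NP  lex  "this"
[2,5] N  <  k=4
[5,6] (S\(N/PP))\N  lex  "river"
[2,6] S\(N/PP)  <  k=5
[0,6] S  <  k=2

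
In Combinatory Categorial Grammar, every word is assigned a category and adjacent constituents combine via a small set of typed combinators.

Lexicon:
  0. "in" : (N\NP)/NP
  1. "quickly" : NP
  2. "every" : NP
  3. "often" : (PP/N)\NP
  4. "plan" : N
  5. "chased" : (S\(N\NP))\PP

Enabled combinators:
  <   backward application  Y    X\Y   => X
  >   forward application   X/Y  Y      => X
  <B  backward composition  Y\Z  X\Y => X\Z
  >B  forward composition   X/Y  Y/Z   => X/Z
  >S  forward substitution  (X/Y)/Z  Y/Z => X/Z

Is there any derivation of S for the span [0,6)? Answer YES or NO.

[0,6] S   <
  [0,2] N\NP   >
    [0,1] "in" : (N\NP)/NP
    [1,2] "quickly" : NP
  [2,6] S\(N\NP)   <
    [2,5] PP   >
      [2,4] PP/N   <
        [2,3] "every" : NP
        [3,4] "often" : (PP/N)\NP
      [4,5] "plan" : N
    [5,6] "chased" : (S\(N\NP))\PP

YES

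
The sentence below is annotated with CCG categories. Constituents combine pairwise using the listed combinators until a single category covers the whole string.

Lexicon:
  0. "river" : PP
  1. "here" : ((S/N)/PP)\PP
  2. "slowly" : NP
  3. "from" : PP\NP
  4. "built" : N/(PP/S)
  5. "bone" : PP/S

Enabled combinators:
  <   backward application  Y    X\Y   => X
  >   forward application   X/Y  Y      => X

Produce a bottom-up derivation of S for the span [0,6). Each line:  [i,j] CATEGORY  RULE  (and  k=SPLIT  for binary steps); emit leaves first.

[0,6] S   >
  [0,4] S/N   >
    [0,2] (S/N)/PP   <
      [0,1] "river" : PP
      [1,2] "here" : ((S/N)/PP)\PP
    [2,4] PP   <
      [2,3] "slowly" : NP
      [3,4] "from" : PP\NP
  [4,6] N   >
    [4,5] "built" : N/(PP/S)
    [5,6] "bone" : PP/S

[0,1] PP  lex  "river"
[1,2] ((S/N)/PP)\PP  lex  "here"
[0,2] (S/N)/PP  <  k=1
[2,3] NP  lex  "slowly"
[3,4] PP\NP  lex  "from"
[2,4] PP  <  k=3
[0,4] S/N  >  k=2
[4,5] N/(PP/S)  lex  "built"
[5,6] PP/S  lex  "bone"
[4,6] N  >  k=5
[0,6] S  >  k=4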